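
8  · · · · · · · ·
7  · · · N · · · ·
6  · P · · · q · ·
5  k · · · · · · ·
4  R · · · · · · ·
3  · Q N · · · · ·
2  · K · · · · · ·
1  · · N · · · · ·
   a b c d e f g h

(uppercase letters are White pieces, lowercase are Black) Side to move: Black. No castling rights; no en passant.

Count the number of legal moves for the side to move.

0

Black to move; king on a5.
In check: yes, from the white rook on a4.
Legal moves: none.
Count: 0.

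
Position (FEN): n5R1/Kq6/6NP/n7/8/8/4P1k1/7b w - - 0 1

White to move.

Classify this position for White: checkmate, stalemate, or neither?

checkmate

White to move; white king on a7.
In check: yes, from the black queen on b7.
King squares — a6: attacked by Qb7; b6: attacked by Qb7; b7: attacked by Na5; a8: attacked by Qb7; b8: attacked by Qb7.
Legal moves for White: none.
In check with no legal moves → checkmate.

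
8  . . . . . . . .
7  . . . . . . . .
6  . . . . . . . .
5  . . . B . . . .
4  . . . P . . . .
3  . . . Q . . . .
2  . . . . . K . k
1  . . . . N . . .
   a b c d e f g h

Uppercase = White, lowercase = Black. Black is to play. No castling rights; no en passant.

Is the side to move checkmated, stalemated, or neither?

Black to move; black king on h2.
In check: no.
King squares — g1: attacked by Kf2; h1: attacked by Bd5; g2: attacked by Ne1; g3: attacked by Kf2; h3: attacked by Qd3.
Legal moves for Black: none.
Not in check and no legal moves → stalemate.

stalemate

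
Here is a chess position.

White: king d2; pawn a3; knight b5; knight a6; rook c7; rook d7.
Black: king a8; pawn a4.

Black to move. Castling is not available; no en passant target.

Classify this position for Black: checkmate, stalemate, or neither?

stalemate

Black to move; black king on a8.
In check: no.
King squares — a7: attacked by Nb5; b7: attacked by Rc7; b8: attacked by Na6.
Legal moves for Black: none.
Not in check and no legal moves → stalemate.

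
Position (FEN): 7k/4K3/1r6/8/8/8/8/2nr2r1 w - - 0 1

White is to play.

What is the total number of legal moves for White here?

White to move; king on e7.
In check: no.
Legal moves: Kf8, Ke8, Kf7.
Count: 3.

3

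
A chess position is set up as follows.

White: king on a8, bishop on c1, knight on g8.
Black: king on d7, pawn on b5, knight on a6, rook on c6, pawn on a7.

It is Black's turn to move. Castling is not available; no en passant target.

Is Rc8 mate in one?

After Rc8: white king on a8; in check: yes, from the black rook on c8.
White has 2 legal replies: Kb7, Kxa7.
In check but a legal move exists → not checkmate.

no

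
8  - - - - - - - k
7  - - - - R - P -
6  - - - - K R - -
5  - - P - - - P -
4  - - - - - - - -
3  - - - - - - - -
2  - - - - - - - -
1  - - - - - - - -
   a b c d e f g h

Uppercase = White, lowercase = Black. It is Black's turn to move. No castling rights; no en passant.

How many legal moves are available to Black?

2

Black to move; king on h8.
In check: yes, from the white pawn on g7.
Legal moves: Kg8, Kh7.
Count: 2.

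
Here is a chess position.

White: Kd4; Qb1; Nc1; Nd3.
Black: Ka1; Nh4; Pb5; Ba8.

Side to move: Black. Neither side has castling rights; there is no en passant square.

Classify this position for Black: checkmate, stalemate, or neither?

neither

Black to move; black king on a1.
In check: yes, from the white queen on b1.
Legal moves for Black: Kxb1.
Black is in check but has 1 legal move → neither.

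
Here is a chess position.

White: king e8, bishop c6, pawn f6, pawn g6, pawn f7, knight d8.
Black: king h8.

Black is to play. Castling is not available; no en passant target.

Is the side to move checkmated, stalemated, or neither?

Black to move; black king on h8.
In check: no.
King squares — g7: attacked by Pf6; h7: attacked by Pg6; g8: attacked by Pf7.
Legal moves for Black: none.
Not in check and no legal moves → stalemate.

stalemate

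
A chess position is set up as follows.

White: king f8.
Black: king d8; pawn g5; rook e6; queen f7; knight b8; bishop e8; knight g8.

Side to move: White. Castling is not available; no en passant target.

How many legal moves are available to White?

White to move; king on f8.
In check: yes, from the black queen on f7.
Legal moves: none.
Count: 0.

0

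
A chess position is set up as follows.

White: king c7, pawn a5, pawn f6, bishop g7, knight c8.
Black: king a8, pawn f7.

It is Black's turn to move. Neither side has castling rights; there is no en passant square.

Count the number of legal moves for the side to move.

0

Black to move; king on a8.
In check: no.
Legal moves: none.
Count: 0.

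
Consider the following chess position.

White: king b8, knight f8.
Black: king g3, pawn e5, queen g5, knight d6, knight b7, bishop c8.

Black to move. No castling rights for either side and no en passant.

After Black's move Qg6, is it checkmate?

After Qg6: white king on b8; in check: no.
White is not in check, so this cannot be checkmate.

no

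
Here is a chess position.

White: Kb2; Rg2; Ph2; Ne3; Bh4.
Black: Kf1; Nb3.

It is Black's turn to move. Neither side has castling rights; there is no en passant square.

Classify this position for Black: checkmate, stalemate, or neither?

Black to move; black king on f1.
In check: yes, from the white knight on e3.
King squares — e1: attacked by Bh4; g1: attacked by Rg2; e2: attacked by Rg2; f2: attacked by Rg2; g2: attacked by Ne3.
Legal moves for Black: none.
In check with no legal moves → checkmate.

checkmate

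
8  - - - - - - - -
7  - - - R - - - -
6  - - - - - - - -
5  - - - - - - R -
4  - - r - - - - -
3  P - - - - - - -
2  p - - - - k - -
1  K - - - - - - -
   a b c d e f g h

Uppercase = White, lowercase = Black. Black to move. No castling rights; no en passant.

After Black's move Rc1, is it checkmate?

no

After Rc1: white king on a1; in check: yes, from the black rook on c1.
White has 2 legal replies: Kb2, Kxa2.
In check but a legal move exists → not checkmate.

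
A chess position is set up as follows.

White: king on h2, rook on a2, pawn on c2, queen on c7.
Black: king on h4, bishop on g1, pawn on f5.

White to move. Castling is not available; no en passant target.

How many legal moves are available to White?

3

White to move; king on h2.
In check: yes, from the black bishop on g1.
Legal moves: Kg2, Kh1, Kxg1.
Count: 3.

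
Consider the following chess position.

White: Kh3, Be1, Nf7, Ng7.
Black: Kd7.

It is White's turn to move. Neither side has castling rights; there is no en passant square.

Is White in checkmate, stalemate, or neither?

neither

White to move; white king on h3.
In check: no.
Legal moves for White include: Ne8, Ne6, Nh5, Nf5, Nh8, Nd8, Nh6, Nd6, Ng5, Ne5+, Kh4, Kg4, Kg3, Kh2, Kg2, Ba5, Bh4, Bb4, ... (list truncated; more exist).
White has legal moves and is not in check → neither.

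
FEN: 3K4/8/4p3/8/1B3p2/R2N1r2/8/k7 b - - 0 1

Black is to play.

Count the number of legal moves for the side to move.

Black to move; king on a1.
In check: yes, from the white rook on a3.
Legal moves: Kb1.
Count: 1.

1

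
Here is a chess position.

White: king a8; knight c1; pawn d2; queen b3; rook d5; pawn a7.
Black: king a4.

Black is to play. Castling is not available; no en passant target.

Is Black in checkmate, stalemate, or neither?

Black to move; black king on a4.
In check: yes, from the white queen on b3.
King squares — a3: attacked by Qb3; b3: attacked by Nc1; b4: attacked by Qb3; a5: attacked by Rd5; b5: attacked by Qb3.
Legal moves for Black: none.
In check with no legal moves → checkmate.

checkmate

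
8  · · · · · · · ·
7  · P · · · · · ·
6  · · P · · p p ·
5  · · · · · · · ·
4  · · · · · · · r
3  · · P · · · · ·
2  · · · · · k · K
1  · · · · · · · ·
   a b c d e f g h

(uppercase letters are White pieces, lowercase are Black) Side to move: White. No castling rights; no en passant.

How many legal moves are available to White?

0

White to move; king on h2.
In check: yes, from the black rook on h4.
Legal moves: none.
Count: 0.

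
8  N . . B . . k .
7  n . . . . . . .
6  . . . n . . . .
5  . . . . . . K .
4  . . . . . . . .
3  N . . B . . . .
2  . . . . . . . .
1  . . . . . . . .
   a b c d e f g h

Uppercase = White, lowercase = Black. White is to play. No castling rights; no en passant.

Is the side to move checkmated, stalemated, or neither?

neither

White to move; white king on g5.
In check: no.
Legal moves for White include: Be7, Bc7, Bf6, Bb6, Ba5, Nc7, Nb6, Kh6, Kg6, Kf6, Kh5, Kh4, Kg4, Kf4, Bh7+, Bg6, Ba6, Bf5, ... (list truncated; more exist).
White has legal moves and is not in check → neither.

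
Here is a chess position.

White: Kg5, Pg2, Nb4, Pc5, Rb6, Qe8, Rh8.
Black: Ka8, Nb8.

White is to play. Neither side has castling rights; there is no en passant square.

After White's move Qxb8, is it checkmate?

yes

After Qxb8: black king on a8; in check: yes, from the white queen on b8.
King squares — a7: attacked by Qb8; b7: attacked by Rb6; b8: attacked by Rb6.
Black has no legal moves → checkmate.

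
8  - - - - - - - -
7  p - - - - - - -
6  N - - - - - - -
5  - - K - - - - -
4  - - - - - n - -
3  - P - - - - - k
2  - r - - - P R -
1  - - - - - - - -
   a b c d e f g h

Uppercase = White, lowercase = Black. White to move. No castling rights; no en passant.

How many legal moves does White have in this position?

White to move; king on c5.
In check: no.
Legal moves: Nb8, Nc7, Nb4, Kd6, Kc6, Kb5, Kd4, Kc4, Kb4, Rg8, Rg7, Rg6, Rg5, Rg4, Rg3+, Rh2+, Rg1, b4, f3.
Count: 19.

19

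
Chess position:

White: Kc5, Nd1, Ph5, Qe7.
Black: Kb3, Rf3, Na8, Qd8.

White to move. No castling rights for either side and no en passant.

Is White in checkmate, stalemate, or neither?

neither

White to move; white king on c5.
In check: no.
Legal moves for White include: Qf8, Qe8, Qxd8, Qh7, Qg7, Qf7+, Qd7, Qc7, Qb7+, Qa7, Qf6, Qe6+, Qd6, Qg5, Qe5, Qh4, Qe4, Qe3+, ... (list truncated; more exist).
White has legal moves and is not in check → neither.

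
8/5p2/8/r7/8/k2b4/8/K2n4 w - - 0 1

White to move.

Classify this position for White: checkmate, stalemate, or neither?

stalemate

White to move; white king on a1.
In check: no.
King squares — b1: attacked by Bd3; a2: attacked by Ka3; b2: attacked by Nd1.
Legal moves for White: none.
Not in check and no legal moves → stalemate.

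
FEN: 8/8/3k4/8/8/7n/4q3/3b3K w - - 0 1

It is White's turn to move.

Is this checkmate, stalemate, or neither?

White to move; white king on h1.
In check: no.
King squares — g1: attacked by Nh3; g2: attacked by Qe2; h2: attacked by Qe2.
Legal moves for White: none.
Not in check and no legal moves → stalemate.

stalemate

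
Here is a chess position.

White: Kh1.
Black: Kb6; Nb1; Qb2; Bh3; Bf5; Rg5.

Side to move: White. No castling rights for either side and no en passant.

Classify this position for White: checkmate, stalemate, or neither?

stalemate

White to move; white king on h1.
In check: no.
King squares — g1: attacked by Rg5; g2: attacked by Qb2; h2: attacked by Qb2.
Legal moves for White: none.
Not in check and no legal moves → stalemate.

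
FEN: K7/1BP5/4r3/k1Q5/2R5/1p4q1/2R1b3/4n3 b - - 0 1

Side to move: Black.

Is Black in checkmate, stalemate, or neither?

checkmate

Black to move; black king on a5.
In check: yes, from the white queen on c5.
King squares — a4: attacked by Rc4; b4: attacked by Rc4; b5: attacked by Qc5; a6: attacked by Bb7; b6: attacked by Qc5.
Legal moves for Black: none.
In check with no legal moves → checkmate.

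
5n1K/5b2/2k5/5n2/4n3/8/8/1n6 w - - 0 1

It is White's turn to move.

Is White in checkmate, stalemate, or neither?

White to move; white king on h8.
In check: no.
King squares — g7: attacked by Nf5; h7: attacked by Nf8; g8: attacked by Bf7.
Legal moves for White: none.
Not in check and no legal moves → stalemate.

stalemate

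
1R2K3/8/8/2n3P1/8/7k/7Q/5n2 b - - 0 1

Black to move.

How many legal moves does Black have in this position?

3

Black to move; king on h3.
In check: yes, from the white queen on h2.
Legal moves: Kg4, Kxh2, Nxh2.
Count: 3.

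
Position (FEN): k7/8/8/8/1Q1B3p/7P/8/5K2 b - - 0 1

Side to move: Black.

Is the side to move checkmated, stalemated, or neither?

stalemate

Black to move; black king on a8.
In check: no.
King squares — a7: attacked by Bd4; b7: attacked by Qb4; b8: attacked by Qb4.
Legal moves for Black: none.
Not in check and no legal moves → stalemate.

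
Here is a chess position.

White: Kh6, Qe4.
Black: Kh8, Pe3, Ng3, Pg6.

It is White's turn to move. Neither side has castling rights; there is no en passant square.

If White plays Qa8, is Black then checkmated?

yes

After Qa8: black king on h8; in check: yes, from the white queen on a8.
King squares — g7: attacked by Kh6; h7: attacked by Kh6; g8: attacked by Qa8.
Black has no legal moves → checkmate.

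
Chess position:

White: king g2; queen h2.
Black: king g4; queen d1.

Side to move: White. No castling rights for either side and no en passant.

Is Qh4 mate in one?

no

After Qh4: black king on g4; in check: yes, from the white queen on h4.
Black has 2 legal replies: Kf5, Kxh4.
In check but a legal move exists → not checkmate.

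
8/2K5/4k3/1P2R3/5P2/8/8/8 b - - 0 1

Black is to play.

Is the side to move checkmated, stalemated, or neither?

neither

Black to move; black king on e6.
In check: yes, from the white rook on e5.
Legal moves for Black: Kf7, Kf6.
Black is in check but has 2 legal moves → neither.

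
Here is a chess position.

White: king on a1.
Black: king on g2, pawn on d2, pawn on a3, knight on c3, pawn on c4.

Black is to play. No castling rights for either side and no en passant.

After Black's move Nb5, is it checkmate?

After Nb5: white king on a1; in check: no.
White is not in check, so this cannot be checkmate.

no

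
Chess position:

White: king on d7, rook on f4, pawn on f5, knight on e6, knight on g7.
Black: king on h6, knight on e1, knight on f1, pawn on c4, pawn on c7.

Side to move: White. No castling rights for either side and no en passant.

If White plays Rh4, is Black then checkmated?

After Rh4: black king on h6; in check: yes, from the white rook on h4.
King squares — g5: attacked by Ne6; h5: attacked by Rh4; g6: attacked by Pf5; g7: attacked by Ne6; h7: attacked by Rh4.
Black has no legal moves → checkmate.

yes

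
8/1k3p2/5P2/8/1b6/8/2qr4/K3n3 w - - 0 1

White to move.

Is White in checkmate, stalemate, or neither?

stalemate

White to move; white king on a1.
In check: no.
King squares — b1: attacked by Qc2; a2: attacked by Qc2; b2: attacked by Qc2.
Legal moves for White: none.
Not in check and no legal moves → stalemate.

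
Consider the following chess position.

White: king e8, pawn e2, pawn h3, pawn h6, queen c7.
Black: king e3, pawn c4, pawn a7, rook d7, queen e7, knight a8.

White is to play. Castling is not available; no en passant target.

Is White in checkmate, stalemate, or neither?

White to move; white king on e8.
In check: yes, from the black queen on e7.
King squares — d7: attacked by Qe7; e7: attacked by Rd7; f7: attacked by Qe7; d8: attacked by Rd7; f8: attacked by Qe7.
Legal moves for White: none.
In check with no legal moves → checkmate.

checkmate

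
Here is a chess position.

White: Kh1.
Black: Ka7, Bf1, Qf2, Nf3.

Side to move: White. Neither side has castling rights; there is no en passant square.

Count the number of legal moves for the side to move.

0

White to move; king on h1.
In check: no.
Legal moves: none.
Count: 0.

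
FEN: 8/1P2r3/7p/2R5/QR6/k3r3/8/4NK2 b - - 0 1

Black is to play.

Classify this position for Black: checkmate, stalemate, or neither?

checkmate

Black to move; black king on a3.
In check: yes, from the white queen on a4.
King squares — a2: attacked by Qa4; b2: attacked by Rb4; b3: attacked by Qa4; a4: attacked by Rb4; b4: attacked by Qa4.
Legal moves for Black: none.
In check with no legal moves → checkmate.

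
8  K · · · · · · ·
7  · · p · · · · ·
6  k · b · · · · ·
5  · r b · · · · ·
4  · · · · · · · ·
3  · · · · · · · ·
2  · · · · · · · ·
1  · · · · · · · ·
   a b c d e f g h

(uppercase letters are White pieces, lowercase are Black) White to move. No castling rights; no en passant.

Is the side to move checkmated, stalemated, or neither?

checkmate

White to move; white king on a8.
In check: yes, from the black bishop on c6.
King squares — a7: attacked by Bc5; b7: attacked by Rb5; b8: attacked by Rb5.
Legal moves for White: none.
In check with no legal moves → checkmate.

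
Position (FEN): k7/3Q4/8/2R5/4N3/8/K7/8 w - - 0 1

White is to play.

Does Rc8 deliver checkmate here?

After Rc8: black king on a8; in check: yes, from the white rook on c8.
King squares — a7: attacked by Qd7; b7: attacked by Qd7; b8: attacked by Rc8.
Black has no legal moves → checkmate.

yes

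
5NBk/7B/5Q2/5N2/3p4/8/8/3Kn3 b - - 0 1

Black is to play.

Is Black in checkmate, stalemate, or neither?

checkmate

Black to move; black king on h8.
In check: yes, from the white queen on f6.
King squares — g7: attacked by Nf5; h7: attacked by Nf8; g8: attacked by Bh7.
Legal moves for Black: none.
In check with no legal moves → checkmate.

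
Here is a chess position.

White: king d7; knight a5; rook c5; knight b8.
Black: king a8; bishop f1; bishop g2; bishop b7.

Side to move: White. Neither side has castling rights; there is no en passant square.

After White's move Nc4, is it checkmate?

After Nc4: black king on a8; in check: no.
Black is not in check, so this cannot be checkmate.

no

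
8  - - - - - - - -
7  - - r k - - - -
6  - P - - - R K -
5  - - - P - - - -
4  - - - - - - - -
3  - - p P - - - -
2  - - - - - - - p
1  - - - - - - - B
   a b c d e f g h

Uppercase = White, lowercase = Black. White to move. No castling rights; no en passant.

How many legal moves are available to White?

White to move; king on g6.
In check: no.
Legal moves: Kh7, Kg7, Kf7, Kh6, Kh5, Kg5, Kf5, Rf8, Rf7+, Re6, Rd6+, Rc6, Rf5, Rf4, Rf3, Rf2, Rf1, Be4, Bf3, Bg2, bxc7, b7, d6, d4.
Count: 24.

24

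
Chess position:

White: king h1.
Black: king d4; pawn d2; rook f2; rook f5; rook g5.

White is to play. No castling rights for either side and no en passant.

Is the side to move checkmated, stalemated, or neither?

stalemate

White to move; white king on h1.
In check: no.
King squares — g1: attacked by Rg5; g2: attacked by Rf2; h2: attacked by Rf2.
Legal moves for White: none.
Not in check and no legal moves → stalemate.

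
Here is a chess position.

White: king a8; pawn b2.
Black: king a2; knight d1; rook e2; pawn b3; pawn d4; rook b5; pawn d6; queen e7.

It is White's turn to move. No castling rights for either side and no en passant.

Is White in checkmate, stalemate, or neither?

stalemate

White to move; white king on a8.
In check: no.
King squares — a7: attacked by Qe7; b7: attacked by Rb5; b8: attacked by Rb5.
Legal moves for White: none.
Not in check and no legal moves → stalemate.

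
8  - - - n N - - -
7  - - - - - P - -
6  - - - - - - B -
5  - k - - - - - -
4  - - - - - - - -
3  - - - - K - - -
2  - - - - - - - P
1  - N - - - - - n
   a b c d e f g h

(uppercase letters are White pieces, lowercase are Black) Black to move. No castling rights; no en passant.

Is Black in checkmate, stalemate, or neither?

neither

Black to move; black king on b5.
In check: no.
Legal moves for Black: Nxf7, Nb7, Ne6, Nc6, Kc6, Kb6, Ka6, Kc5, Ka5, Kc4, Kb4, Ka4, Ng3, Nf2.
Black has 14 legal moves and is not in check → neither.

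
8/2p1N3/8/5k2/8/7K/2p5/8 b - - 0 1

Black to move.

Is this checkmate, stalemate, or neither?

neither

Black to move; black king on f5.
In check: yes, from the white knight on e7.
King squares — e4: available; f4: available; g4: attacked by Kh3; e5: available; g5: available; e6: available; f6: available; g6: attacked by Ne7.
Legal moves for Black: Kf6, Ke6, Kg5, Ke5, Kf4, Ke4.
Black is in check but has 6 legal moves → neither.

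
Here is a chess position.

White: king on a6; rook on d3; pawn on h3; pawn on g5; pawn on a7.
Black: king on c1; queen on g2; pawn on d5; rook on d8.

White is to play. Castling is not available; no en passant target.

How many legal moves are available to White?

20

White to move; king on a6.
In check: no.
Legal moves: Kb7, Kb6, Kb5, Ka5, Rxd5, Rd4, Rg3, Rf3, Re3, Rc3+, Rb3, Ra3, Rd2, Rd1+, a8=Q, a8=R, a8=B, a8=N, g6, h4.
Count: 20.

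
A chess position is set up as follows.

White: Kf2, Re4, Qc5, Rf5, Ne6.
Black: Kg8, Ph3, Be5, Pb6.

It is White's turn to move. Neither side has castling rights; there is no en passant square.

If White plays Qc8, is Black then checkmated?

no

After Qc8: black king on g8; in check: yes, from the white queen on c8.
Black has 1 legal reply: Kh7.
In check but a legal move exists → not checkmate.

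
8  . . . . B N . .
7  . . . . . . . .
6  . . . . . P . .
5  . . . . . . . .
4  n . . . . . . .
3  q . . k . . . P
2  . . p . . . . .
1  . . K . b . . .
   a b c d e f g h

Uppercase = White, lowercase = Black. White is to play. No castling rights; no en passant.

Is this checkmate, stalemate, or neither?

White to move; white king on c1.
In check: yes, from the black queen on a3.
King squares — b1: attacked by Pc2; d1: attacked by Pc2; b2: attacked by Qa3; c2: attacked by Kd3; d2: attacked by Be1.
Legal moves for White: none.
In check with no legal moves → checkmate.

checkmate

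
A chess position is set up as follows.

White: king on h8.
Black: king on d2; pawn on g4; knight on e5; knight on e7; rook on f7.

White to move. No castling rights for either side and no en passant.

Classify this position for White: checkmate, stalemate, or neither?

White to move; white king on h8.
In check: no.
King squares — g7: attacked by Rf7; h7: attacked by Rf7; g8: attacked by Ne7.
Legal moves for White: none.
Not in check and no legal moves → stalemate.

stalemate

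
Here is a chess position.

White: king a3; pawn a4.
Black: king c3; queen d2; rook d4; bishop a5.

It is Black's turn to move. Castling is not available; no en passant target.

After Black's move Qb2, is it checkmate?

After Qb2: white king on a3; in check: yes, from the black queen on b2.
King squares — a2: attacked by Qb2; b2: attacked by Kc3; b3: attacked by Qb2; a4: own pawn; b4: attacked by Qb2.
White has no legal moves → checkmate.

yes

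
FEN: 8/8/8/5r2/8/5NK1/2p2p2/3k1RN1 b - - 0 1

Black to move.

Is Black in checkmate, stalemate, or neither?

Black to move; black king on d1.
In check: yes, from the white rook on f1.
King squares — c1: attacked by Rf1; e1: attacked by Rf1; c2: own pawn; d2: attacked by Nf3; e2: attacked by Ng1.
Legal moves for Black: none.
In check with no legal moves → checkmate.

checkmate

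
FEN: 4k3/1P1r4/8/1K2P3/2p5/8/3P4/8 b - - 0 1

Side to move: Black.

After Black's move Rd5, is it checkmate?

no

After Rd5: white king on b5; in check: yes, from the black rook on d5.
White has 6 legal replies: Kc6, Kb6, Ka6, Kxc4, Kb4, Ka4.
In check but a legal move exists → not checkmate.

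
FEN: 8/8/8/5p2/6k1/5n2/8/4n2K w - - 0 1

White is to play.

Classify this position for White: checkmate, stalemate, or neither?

White to move; white king on h1.
In check: no.
King squares — g1: attacked by Nf3; g2: attacked by Ne1; h2: attacked by Nf3.
Legal moves for White: none.
Not in check and no legal moves → stalemate.

stalemate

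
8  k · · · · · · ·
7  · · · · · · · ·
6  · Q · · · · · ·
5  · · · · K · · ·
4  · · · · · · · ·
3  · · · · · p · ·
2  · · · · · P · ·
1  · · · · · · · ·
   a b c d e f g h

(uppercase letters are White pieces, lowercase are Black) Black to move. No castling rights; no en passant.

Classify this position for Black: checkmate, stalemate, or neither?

stalemate

Black to move; black king on a8.
In check: no.
King squares — a7: attacked by Qb6; b7: attacked by Qb6; b8: attacked by Qb6.
Legal moves for Black: none.
Not in check and no legal moves → stalemate.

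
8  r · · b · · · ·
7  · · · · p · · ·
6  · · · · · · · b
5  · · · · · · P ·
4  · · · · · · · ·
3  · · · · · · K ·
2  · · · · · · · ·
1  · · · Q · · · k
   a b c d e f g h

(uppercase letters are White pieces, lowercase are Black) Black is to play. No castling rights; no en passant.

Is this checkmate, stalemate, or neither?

Black to move; black king on h1.
In check: yes, from the white queen on d1.
King squares — g1: attacked by Qd1; g2: attacked by Kg3; h2: attacked by Kg3.
Legal moves for Black: none.
In check with no legal moves → checkmate.

checkmate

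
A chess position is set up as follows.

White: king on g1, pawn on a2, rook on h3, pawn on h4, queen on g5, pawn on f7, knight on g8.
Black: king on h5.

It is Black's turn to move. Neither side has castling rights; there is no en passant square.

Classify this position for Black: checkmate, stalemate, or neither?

Black to move; black king on h5.
In check: yes, from the white queen on g5.
King squares — g4: attacked by Qg5; h4: attacked by Rh3; g5: attacked by Ph4; g6: attacked by Qg5; h6: attacked by Qg5.
Legal moves for Black: none.
In check with no legal moves → checkmate.

checkmate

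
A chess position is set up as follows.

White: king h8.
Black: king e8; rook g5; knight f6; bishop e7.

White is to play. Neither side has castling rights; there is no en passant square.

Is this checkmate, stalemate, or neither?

stalemate

White to move; white king on h8.
In check: no.
King squares — g7: attacked by Rg5; h7: attacked by Nf6; g8: attacked by Rg5.
Legal moves for White: none.
Not in check and no legal moves → stalemate.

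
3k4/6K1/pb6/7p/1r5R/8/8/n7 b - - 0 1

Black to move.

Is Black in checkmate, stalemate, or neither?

Black to move; black king on d8.
In check: no.
Legal moves for Black include: Ke8, Kc8, Ke7, Kd7, Kc7, Bc7, Ba7, Bc5, Ba5, Bd4+, Be3, Bf2, Bg1, Rb5, Rxh4, Rg4+, Rf4, Re4, ... (list truncated; more exist).
Black has legal moves and is not in check → neither.

neither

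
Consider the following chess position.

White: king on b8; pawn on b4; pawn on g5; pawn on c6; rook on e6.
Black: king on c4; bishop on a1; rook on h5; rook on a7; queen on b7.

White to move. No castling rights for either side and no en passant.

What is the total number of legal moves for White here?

White to move; king on b8.
In check: yes, from the black queen on b7.
Legal moves: cxb7.
Count: 1.

1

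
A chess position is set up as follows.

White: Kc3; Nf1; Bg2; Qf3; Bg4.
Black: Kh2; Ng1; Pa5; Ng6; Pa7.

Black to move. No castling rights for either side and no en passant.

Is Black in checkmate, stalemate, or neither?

Black to move; black king on h2.
In check: yes, from the white knight on f1.
King squares — g1: own knight; h1: attacked by Bg2; g2: attacked by Qf3; g3: attacked by Nf1; h3: attacked by Bg2.
Legal moves for Black: none.
In check with no legal moves → checkmate.

checkmate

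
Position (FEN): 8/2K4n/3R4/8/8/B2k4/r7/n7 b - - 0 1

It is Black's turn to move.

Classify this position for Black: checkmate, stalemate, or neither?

neither

Black to move; black king on d3.
In check: yes, from the white rook on d6.
Legal moves for Black: Ke4, Kc4, Ke3, Kc3, Ke2, Kc2.
Black is in check but has 6 legal moves → neither.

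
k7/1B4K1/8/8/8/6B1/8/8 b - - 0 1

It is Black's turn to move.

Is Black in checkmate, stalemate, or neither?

neither

Black to move; black king on a8.
In check: yes, from the white bishop on b7.
Legal moves for Black: Kxb7, Ka7.
Black is in check but has 2 legal moves → neither.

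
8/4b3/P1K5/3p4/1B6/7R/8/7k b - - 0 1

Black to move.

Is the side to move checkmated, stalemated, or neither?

neither

Black to move; black king on h1.
In check: yes, from the white rook on h3.
Legal moves for Black: Kg2, Kg1.
Black is in check but has 2 legal moves → neither.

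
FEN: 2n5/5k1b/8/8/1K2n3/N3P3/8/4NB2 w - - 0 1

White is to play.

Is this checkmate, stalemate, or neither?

White to move; white king on b4.
In check: no.
Legal moves for White include: Kb5, Ka5, Kc4, Ka4, Kb3, Nb5, Nc4, Nac2, Nb1, Ba6, Bb5, Bc4+, Bh3, Bd3, Bg2, Be2, Nf3, Nd3, ... (list truncated; more exist).
White has legal moves and is not in check → neither.

neither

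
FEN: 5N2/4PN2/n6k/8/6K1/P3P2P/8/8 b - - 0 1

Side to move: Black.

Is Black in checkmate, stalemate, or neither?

neither

Black to move; black king on h6.
In check: yes, from the white knight on f7.
King squares — g5: attacked by Kg4; h5: attacked by Kg4; g6: attacked by Nf8; g7: available; h7: attacked by Nf8.
Legal moves for Black: Kg7.
Black is in check but has 1 legal move → neither.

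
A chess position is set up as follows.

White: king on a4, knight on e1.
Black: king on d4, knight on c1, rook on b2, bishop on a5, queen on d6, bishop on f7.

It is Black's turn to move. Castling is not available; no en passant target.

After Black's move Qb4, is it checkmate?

yes

After Qb4: white king on a4; in check: yes, from the black queen on b4.
King squares — a3: attacked by Qb4; b3: attacked by Nc1; b4: attacked by Rb2; a5: attacked by Qb4; b5: attacked by Qb4.
White has no legal moves → checkmate.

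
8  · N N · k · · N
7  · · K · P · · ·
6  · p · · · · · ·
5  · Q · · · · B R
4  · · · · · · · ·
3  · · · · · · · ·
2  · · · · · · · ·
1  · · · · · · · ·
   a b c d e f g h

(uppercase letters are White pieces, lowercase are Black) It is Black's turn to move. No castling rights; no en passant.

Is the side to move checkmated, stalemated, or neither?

checkmate

Black to move; black king on e8.
In check: yes, from the white queen on b5.
King squares — d7: attacked by Qb5; e7: attacked by Bg5; f7: attacked by Nh8; d8: attacked by Kc7; f8: attacked by Pe7.
Legal moves for Black: none.
In check with no legal moves → checkmate.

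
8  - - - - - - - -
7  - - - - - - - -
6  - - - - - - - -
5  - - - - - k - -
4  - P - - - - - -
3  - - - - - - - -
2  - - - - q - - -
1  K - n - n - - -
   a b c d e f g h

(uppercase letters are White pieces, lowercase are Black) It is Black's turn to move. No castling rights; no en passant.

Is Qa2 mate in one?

After Qa2: white king on a1; in check: yes, from the black queen on a2.
King squares — b1: attacked by Qa2; a2: attacked by Nc1; b2: attacked by Qa2.
White has no legal moves → checkmate.

yes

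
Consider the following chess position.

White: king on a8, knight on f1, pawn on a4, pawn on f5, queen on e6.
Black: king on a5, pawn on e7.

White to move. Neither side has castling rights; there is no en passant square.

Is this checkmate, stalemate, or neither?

neither

White to move; white king on a8.
In check: no.
Legal moves for White include: Kb8, Kb7, Ka7, Qg8, Qc8, Qf7, Qxe7, Qd7, Qh6, Qg6, Qf6, Qd6, Qc6, Qb6+, Qa6+, Qe5+, Qd5+, Qe4, ... (list truncated; more exist).
White has legal moves and is not in check → neither.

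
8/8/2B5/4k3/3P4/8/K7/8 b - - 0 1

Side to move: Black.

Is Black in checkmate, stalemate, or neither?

neither

Black to move; black king on e5.
In check: yes, from the white pawn on d4.
King squares — d4: available; e4: attacked by Bc6; f4: available; d5: attacked by Bc6; f5: available; d6: available; e6: available; f6: available.
Legal moves for Black: Kf6, Ke6, Kd6, Kf5, Kf4, Kxd4.
Black is in check but has 6 legal moves → neither.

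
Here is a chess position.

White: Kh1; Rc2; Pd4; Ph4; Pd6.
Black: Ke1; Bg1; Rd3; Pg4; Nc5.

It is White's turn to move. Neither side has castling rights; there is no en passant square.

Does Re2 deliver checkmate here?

After Re2: black king on e1; in check: yes, from the white rook on e2.
Black has 3 legal replies: Kxe2, Kf1, Kd1.
In check but a legal move exists → not checkmate.

no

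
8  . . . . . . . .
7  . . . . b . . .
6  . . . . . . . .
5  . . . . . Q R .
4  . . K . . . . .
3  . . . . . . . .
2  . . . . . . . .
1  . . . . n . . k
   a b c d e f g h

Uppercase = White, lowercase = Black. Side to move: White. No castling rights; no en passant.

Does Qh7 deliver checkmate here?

After Qh7: black king on h1; in check: yes, from the white queen on h7.
King squares — g1: attacked by Rg5; g2: attacked by Rg5; h2: attacked by Qh7.
Black has no legal moves → checkmate.

yes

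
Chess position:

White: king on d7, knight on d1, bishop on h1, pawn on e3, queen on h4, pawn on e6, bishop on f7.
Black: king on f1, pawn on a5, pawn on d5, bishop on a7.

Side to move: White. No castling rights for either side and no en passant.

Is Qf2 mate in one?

yes

After Qf2: black king on f1; in check: yes, from the white queen on f2.
King squares — e1: attacked by Qf2; g1: attacked by Qf2; e2: attacked by Qf2; f2: attacked by Nd1; g2: attacked by Bh1.
Black has no legal moves → checkmate.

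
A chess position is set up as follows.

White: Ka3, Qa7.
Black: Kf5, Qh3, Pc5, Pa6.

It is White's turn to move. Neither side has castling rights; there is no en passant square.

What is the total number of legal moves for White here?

3

White to move; king on a3.
In check: yes, from the black queen on h3.
Legal moves: Ka4, Kb2, Ka2.
Count: 3.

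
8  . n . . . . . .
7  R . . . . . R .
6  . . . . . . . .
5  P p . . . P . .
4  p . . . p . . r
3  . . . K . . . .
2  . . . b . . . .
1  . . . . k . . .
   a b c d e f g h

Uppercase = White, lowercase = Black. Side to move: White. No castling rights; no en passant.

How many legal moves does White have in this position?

White to move; king on d3.
In check: yes, from the black pawn on e4.
Legal moves: Kd4, Kc2.
Count: 2.

2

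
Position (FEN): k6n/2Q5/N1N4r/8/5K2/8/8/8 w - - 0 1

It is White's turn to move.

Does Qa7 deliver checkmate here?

yes

After Qa7: black king on a8; in check: yes, from the white queen on a7.
King squares — a7: attacked by Nc6; b7: attacked by Qa7; b8: attacked by Na6.
Black has no legal moves → checkmate.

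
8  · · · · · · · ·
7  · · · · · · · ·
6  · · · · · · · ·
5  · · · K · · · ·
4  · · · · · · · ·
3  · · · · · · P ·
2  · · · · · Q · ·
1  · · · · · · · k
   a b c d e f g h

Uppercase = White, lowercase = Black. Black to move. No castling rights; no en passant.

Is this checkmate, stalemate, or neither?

stalemate

Black to move; black king on h1.
In check: no.
King squares — g1: attacked by Qf2; g2: attacked by Qf2; h2: attacked by Qf2.
Legal moves for Black: none.
Not in check and no legal moves → stalemate.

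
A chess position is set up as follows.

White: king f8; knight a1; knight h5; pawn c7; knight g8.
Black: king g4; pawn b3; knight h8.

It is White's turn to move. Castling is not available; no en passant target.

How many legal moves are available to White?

White to move; king on f8.
In check: no.
Legal moves: Ne7, Nh6+, Ngf6+, Ke8, Kg7, Ke7, Ng7, Nhf6+, Nf4, Ng3, Nxb3, Nc2, c8=Q+, c8=R, c8=B+, c8=N.
Count: 16.

16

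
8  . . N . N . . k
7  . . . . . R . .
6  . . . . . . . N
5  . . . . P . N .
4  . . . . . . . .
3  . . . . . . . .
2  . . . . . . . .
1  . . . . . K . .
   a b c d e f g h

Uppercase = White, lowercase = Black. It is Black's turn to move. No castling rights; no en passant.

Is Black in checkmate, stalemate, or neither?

Black to move; black king on h8.
In check: no.
King squares — g7: attacked by Rf7; h7: attacked by Ng5; g8: attacked by Nh6.
Legal moves for Black: none.
Not in check and no legal moves → stalemate.

stalemate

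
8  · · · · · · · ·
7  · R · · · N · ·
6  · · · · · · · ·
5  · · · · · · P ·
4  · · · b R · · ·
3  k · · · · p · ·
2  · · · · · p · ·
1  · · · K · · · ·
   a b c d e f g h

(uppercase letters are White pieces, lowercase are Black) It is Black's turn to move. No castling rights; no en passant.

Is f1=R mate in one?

After f1=R: white king on d1; in check: yes, from the black rook on f1.
White has 3 legal replies: Kd2, Kc2, Re1.
In check but a legal move exists → not checkmate.

no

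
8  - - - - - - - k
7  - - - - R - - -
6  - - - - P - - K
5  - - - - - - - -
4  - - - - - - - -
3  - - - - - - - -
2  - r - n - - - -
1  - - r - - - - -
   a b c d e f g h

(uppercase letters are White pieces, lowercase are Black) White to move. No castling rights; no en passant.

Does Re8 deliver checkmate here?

After Re8: black king on h8; in check: yes, from the white rook on e8.
King squares — g7: attacked by Kh6; h7: attacked by Kh6; g8: attacked by Re8.
Black has no legal moves → checkmate.

yes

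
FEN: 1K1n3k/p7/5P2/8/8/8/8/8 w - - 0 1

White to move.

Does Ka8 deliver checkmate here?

After Ka8: black king on h8; in check: no.
Black is not in check, so this cannot be checkmate.

no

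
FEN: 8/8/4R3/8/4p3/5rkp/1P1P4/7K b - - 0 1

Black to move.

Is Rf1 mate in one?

After Rf1: white king on h1; in check: yes, from the black rook on f1.
King squares — g1: attacked by Rf1; g2: attacked by Kg3; h2: attacked by Kg3.
White has no legal moves → checkmate.

yes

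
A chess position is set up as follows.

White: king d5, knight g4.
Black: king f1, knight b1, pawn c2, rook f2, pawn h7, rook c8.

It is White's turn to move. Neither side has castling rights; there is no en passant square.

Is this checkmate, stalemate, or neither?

White to move; white king on d5.
In check: no.
Legal moves for White: Ke6, Kd6, Ke5, Ke4, Kd4, Nh6, Nf6, Ne5, Ne3+, Nh2+, Nxf2.
White has 11 legal moves and is not in check → neither.

neither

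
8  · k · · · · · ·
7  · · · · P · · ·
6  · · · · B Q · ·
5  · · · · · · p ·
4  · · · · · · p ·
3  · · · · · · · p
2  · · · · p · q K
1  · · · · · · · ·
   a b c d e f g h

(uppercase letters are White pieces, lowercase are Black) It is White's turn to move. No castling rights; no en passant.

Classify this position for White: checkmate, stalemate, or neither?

White to move; white king on h2.
In check: yes, from the black queen on g2.
King squares — g1: attacked by Qg2; h1: attacked by Qg2; g2: attacked by Ph3; g3: attacked by Qg2; h3: attacked by Qg2.
Legal moves for White: none.
In check with no legal moves → checkmate.

checkmate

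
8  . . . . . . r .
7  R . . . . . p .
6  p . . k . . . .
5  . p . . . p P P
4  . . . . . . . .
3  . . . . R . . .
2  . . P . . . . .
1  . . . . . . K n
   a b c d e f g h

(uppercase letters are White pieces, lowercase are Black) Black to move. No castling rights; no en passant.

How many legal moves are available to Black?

Black to move; king on d6.
In check: no.
Legal moves: Rh8, Rf8, Re8, Rd8, Rc8, Rb8, Ra8, Kc6, Kd5, Kc5, Ng3, Nf2, g6, a5, f4, b4.
Count: 16.

16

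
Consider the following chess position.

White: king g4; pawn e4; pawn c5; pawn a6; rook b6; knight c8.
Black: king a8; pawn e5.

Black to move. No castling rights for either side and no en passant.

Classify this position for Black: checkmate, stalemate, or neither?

stalemate

Black to move; black king on a8.
In check: no.
King squares — a7: attacked by Nc8; b7: attacked by Pa6; b8: attacked by Rb6.
Legal moves for Black: none.
Not in check and no legal moves → stalemate.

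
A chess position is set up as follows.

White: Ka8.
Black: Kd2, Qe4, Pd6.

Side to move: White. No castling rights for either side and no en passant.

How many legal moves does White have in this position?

2

White to move; king on a8.
In check: yes, from the black queen on e4.
Legal moves: Kb8, Ka7.
Count: 2.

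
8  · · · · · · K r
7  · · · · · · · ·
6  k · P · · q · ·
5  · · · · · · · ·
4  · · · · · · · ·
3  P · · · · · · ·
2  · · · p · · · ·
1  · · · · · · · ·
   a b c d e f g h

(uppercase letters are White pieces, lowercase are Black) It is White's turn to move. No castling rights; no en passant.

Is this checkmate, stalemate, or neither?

checkmate

White to move; white king on g8.
In check: yes, from the black rook on h8.
King squares — f7: attacked by Qf6; g7: attacked by Qf6; h7: attacked by Rh8; f8: attacked by Qf6; h8: attacked by Qf6.
Legal moves for White: none.
In check with no legal moves → checkmate.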